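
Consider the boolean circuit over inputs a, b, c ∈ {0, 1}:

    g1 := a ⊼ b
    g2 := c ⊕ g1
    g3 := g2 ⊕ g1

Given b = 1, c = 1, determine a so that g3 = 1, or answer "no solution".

a=0

g3 = g2 ⊕ g1 must be 1, so g2 and g1 differ.
Check with b = 1, c = 1 and a=0:
g1 = a ⊼ b = 0 ⊼ 1 = 1
g2 = c ⊕ g1 = 1 ⊕ 1 = 0
g3 = g2 ⊕ g1 = 0 ⊕ 1 = 1
So g3 = 1.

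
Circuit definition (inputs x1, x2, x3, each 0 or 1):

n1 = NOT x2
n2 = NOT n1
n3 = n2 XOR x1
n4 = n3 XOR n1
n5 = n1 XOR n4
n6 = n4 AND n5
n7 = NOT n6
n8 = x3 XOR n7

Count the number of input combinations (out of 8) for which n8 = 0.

n8 = x3 XOR n7 must be 0, so x3 and n7 are equal.
Satisfying assignments:
  x1=0, x2=0, x3=1
  x1=0, x2=1, x3=0
  x1=1, x2=0, x3=1
  x1=1, x2=1, x3=1

4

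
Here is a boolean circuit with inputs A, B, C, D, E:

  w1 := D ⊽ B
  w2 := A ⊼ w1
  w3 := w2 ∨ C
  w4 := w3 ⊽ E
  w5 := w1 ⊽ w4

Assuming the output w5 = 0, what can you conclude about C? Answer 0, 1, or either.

Both values of C occur among assignments with w5 = 0:
  C=0: A=0, B=0, C=0, D=0, E=0
  C=1: A=0, B=0, C=1, D=0, E=0

either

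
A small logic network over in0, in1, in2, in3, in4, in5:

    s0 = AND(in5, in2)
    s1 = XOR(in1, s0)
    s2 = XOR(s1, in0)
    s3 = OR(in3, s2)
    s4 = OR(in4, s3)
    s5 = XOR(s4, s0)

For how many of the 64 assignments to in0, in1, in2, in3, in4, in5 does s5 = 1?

s5 = XOR(s4, s0) must be 1, so s4 and s0 differ.
Enumerating the 64 input combinations, 44 give s5 = 1 and 20 give s5 = 0.

44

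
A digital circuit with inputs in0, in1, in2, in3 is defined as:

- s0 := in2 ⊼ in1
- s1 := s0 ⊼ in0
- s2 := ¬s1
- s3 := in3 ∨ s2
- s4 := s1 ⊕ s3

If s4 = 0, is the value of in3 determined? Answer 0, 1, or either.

s4 = s1 ⊕ s3 must be 0, so s1 and s3 are equal.
Every assignment with s4 = 0 has in3 = 1; there are 5 such assignment(s).

1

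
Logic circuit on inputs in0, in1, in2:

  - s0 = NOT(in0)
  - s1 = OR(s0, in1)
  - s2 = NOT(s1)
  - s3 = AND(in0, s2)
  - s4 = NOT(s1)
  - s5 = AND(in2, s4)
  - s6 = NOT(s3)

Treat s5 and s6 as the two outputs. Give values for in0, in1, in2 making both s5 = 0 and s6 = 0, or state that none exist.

Check with in0=1, in1=0, in2=0:
s0 = NOT(in0) = NOT 1 = 0
s1 = OR(s0, in1) = OR(0, 0) = 0
s2 = NOT(s1) = NOT 0 = 1
s3 = AND(in0, s2) = AND(1, 1) = 1
s4 = NOT(s1) = NOT 0 = 1
s5 = AND(in2, s4) = AND(0, 1) = 0
s6 = NOT(s3) = NOT 1 = 0
So s5 = 0 and s6 = 0.

in0=1, in1=0, in2=0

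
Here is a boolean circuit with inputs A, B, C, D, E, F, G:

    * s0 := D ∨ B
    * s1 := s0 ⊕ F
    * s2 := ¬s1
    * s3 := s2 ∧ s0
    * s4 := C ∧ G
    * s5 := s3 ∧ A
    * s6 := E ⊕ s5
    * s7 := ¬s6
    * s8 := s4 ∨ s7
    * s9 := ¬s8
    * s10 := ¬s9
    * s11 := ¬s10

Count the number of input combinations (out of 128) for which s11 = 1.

48

s11 = ¬s10 must be 1, so s10 = 0.
s10 = ¬s9 must be 0, so s9 = 1.
s9 = ¬s8 must be 1, so s8 = 0.
Enumerating the 128 input combinations, 48 give s11 = 1 and 80 give s11 = 0.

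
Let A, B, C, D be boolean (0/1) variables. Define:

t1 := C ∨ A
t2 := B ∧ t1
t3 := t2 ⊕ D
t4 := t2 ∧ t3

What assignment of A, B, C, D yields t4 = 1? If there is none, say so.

A=1, B=1, C=1, D=0

Check with A=1, B=1, C=1, D=0:
t1 = C ∨ A = 1 ∨ 1 = 1
t2 = B ∧ t1 = 1 ∧ 1 = 1
t3 = t2 ⊕ D = 1 ⊕ 0 = 1
t4 = t2 ∧ t3 = 1 ∧ 1 = 1
So t4 = 1 as required.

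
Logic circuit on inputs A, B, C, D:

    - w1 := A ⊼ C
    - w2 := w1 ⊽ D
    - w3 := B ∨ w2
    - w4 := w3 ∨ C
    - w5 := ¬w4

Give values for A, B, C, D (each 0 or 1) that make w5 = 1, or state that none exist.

A=0 B=0 C=0 D=1

Check with A=0 B=0 C=0 D=1:
w1 = A ⊼ C = 0 ⊼ 0 = 1
w2 = w1 ⊽ D = 1 ⊽ 1 = 0
w3 = B ∨ w2 = 0 ∨ 0 = 0
w4 = w3 ∨ C = 0 ∨ 0 = 0
w5 = ¬w4 = ¬0 = 1
So w5 = 1 as required.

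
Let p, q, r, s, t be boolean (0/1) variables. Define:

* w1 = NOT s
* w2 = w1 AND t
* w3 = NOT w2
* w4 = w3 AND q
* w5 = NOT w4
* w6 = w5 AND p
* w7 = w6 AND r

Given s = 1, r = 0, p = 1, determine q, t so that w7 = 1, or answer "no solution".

no solution exists

With s = 1, r = 0, p = 1 fixed, none of the 4 settings of q, t give w7 = 1.
For example, with q=1, t=1:
w1 = NOT s = NOT 1 = 0
w2 = w1 AND t = 0 AND 1 = 0
w3 = NOT w2 = NOT 0 = 1
w4 = w3 AND q = 1 AND 1 = 1
w5 = NOT w4 = NOT 1 = 0
w6 = w5 AND p = 0 AND 1 = 0
w7 = w6 AND r = 0 AND 0 = 0
giving w7 = 0 ≠ 1.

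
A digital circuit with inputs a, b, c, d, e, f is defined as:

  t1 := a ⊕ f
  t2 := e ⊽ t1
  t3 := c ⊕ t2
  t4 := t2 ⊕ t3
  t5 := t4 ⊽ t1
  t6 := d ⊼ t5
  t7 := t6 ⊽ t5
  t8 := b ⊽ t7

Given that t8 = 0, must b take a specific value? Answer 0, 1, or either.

t8 = b ⊽ t7 must be 0, so at least one of b, t7 is 1.
Every assignment with t8 = 0 has b = 1; there are 32 such assignment(s).

1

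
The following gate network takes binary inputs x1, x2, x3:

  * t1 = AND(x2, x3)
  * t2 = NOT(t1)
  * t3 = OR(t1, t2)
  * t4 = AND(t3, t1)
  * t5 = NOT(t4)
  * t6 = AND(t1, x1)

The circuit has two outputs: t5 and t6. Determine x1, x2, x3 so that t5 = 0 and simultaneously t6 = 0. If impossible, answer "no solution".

Check with x1=0, x2=1, x3=1:
t1 = AND(x2, x3) = AND(1, 1) = 1
t2 = NOT(t1) = NOT 1 = 0
t3 = OR(t1, t2) = OR(1, 0) = 1
t4 = AND(t3, t1) = AND(1, 1) = 1
t5 = NOT(t4) = NOT 1 = 0
t6 = AND(t1, x1) = AND(1, 0) = 0
So t5 = 0 and t6 = 0.

x1=0, x2=1, x3=1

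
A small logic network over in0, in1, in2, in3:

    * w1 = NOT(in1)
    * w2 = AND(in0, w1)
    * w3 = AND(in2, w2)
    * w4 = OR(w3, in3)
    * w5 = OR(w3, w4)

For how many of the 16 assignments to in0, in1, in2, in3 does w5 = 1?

9

w5 = OR(w3, w4) must be 1, so at least one of w3, w4 is 1.
Enumerating the 16 input combinations, 9 give w5 = 1 and 7 give w5 = 0.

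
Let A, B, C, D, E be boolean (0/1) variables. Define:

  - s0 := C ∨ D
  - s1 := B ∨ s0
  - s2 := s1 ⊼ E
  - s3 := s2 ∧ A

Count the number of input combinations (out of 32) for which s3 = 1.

9

s3 = s2 ∧ A must be 1, so both s2 = 1 and A = 1.
Enumerating the 32 input combinations, 9 give s3 = 1 and 23 give s3 = 0.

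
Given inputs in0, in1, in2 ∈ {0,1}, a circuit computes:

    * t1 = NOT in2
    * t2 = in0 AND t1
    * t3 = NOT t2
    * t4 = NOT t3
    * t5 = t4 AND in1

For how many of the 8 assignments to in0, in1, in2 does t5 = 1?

1

t5 = t4 AND in1 must be 1, so both t4 = 1 and in1 = 1.
t4 = NOT t3 must be 1, so t3 = 0.
Satisfying assignments:
  in0=1, in1=1, in2=0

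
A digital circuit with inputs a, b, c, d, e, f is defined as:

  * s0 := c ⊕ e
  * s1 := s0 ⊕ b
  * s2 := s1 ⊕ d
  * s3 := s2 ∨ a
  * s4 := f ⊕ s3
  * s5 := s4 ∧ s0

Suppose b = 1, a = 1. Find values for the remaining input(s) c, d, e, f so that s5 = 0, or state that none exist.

c=0 d=1 e=0 f=0

s5 = s4 ∧ s0 must be 0, so at least one of s4, s0 is 0.
Check with b = 1, a = 1 and c=0, d=1, e=0, f=0:
s0 = c ⊕ e = 0 ⊕ 0 = 0
s1 = s0 ⊕ b = 0 ⊕ 1 = 1
s2 = s1 ⊕ d = 1 ⊕ 1 = 0
s3 = s2 ∨ a = 0 ∨ 1 = 1
s4 = f ⊕ s3 = 0 ⊕ 1 = 1
s5 = s4 ∧ s0 = 1 ∧ 0 = 0
So s5 = 0.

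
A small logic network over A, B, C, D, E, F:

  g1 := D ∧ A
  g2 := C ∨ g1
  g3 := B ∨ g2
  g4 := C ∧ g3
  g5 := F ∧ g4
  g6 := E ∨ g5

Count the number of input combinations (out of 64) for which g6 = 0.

g6 = E ∨ g5 must be 0, so both E = 0 and g5 = 0.
Enumerating the 64 input combinations, 24 give g6 = 0 and 40 give g6 = 1.

24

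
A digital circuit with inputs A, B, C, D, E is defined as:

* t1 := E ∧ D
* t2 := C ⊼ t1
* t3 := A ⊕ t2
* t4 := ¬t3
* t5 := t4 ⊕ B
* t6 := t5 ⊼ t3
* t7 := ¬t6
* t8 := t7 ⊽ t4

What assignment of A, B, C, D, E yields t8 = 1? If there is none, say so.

t8 = t7 ⊽ t4 must be 1, so both t7 = 0 and t4 = 0.
t7 = ¬t6 must be 0, so t6 = 1.
t4 = ¬t3 must be 0, so t3 = 1.
Check with A=0, B=0, C=1, D=1, E=0:
t1 = E ∧ D = 0 ∧ 1 = 0
t2 = C ⊼ t1 = 1 ⊼ 0 = 1
t3 = A ⊕ t2 = 0 ⊕ 1 = 1
t4 = ¬t3 = ¬1 = 0
t5 = t4 ⊕ B = 0 ⊕ 0 = 0
t6 = t5 ⊼ t3 = 0 ⊼ 1 = 1
t7 = ¬t6 = ¬1 = 0
t8 = t7 ⊽ t4 = 0 ⊽ 0 = 1
So t8 = 1 as required.

A=0, B=0, C=1, D=1, E=0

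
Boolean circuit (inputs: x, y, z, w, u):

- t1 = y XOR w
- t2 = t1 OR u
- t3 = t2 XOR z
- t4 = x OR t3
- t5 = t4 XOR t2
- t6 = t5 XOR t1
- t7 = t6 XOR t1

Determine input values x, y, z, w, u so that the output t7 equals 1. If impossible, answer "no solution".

Check with x=0 y=0 z=1 w=1 u=1:
t1 = y XOR w = 0 XOR 1 = 1
t2 = t1 OR u = 1 OR 1 = 1
t3 = t2 XOR z = 1 XOR 1 = 0
t4 = x OR t3 = 0 OR 0 = 0
t5 = t4 XOR t2 = 0 XOR 1 = 1
t6 = t5 XOR t1 = 1 XOR 1 = 0
t7 = t6 XOR t1 = 0 XOR 1 = 1
So t7 = 1 as required.

x=0 y=0 z=1 w=1 u=1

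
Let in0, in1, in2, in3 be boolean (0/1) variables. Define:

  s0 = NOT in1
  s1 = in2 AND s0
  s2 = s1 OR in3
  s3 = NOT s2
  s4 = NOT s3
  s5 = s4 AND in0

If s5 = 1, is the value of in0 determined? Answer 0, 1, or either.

1

s5 = s4 AND in0 must be 1, so both s4 = 1 and in0 = 1.
s4 = NOT s3 must be 1, so s3 = 0.
Every assignment with s5 = 1 has in0 = 1; there are 5 such assignment(s).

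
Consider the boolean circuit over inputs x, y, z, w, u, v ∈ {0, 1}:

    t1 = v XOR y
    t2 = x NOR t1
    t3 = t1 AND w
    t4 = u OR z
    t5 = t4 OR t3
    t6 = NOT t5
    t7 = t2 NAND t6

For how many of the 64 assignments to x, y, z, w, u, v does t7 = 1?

60

t7 = t2 NAND t6 must be 1, so at least one of t2, t6 is 0.
Enumerating the 64 input combinations, 60 give t7 = 1 and 4 give t7 = 0.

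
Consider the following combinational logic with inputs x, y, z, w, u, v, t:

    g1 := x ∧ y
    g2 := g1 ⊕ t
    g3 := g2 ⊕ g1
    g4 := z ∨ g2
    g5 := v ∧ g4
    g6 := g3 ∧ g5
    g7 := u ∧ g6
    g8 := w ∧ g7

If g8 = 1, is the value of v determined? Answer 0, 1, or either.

1

g8 = w ∧ g7 must be 1, so both w = 1 and g7 = 1.
Every assignment with g8 = 1 has v = 1; there are 7 such assignment(s).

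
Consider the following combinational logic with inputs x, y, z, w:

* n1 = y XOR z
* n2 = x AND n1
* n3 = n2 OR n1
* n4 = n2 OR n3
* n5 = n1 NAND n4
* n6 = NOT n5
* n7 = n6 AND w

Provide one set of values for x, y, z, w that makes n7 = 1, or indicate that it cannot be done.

Check with x=0, y=1, z=0, w=1:
n1 = y XOR z = 1 XOR 0 = 1
n2 = x AND n1 = 0 AND 1 = 0
n3 = n2 OR n1 = 0 OR 1 = 1
n4 = n2 OR n3 = 0 OR 1 = 1
n5 = n1 NAND n4 = 1 NAND 1 = 0
n6 = NOT n5 = NOT 0 = 1
n7 = n6 AND w = 1 AND 1 = 1
So n7 = 1 as required.

x=0, y=1, z=0, w=1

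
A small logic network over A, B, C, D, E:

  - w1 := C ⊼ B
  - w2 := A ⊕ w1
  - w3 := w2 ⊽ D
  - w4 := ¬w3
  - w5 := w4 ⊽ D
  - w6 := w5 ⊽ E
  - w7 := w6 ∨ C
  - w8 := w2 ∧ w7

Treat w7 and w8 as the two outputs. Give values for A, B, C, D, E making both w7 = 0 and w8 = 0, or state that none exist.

A=0, B=0, C=0, D=1, E=1

Check with A=0, B=0, C=0, D=1, E=1:
w1 = C ⊼ B = 0 ⊼ 0 = 1
w2 = A ⊕ w1 = 0 ⊕ 1 = 1
w3 = w2 ⊽ D = 1 ⊽ 1 = 0
w4 = ¬w3 = ¬0 = 1
w5 = w4 ⊽ D = 1 ⊽ 1 = 0
w6 = w5 ⊽ E = 0 ⊽ 1 = 0
w7 = w6 ∨ C = 0 ∨ 0 = 0
w8 = w2 ∧ w7 = 1 ∧ 0 = 0
So w7 = 0 and w8 = 0.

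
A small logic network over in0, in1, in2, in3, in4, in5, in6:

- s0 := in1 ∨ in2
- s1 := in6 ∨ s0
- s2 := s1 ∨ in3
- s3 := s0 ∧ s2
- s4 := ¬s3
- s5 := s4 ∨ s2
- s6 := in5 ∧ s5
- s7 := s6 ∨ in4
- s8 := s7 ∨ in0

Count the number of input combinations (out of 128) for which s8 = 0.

s8 = s7 ∨ in0 must be 0, so both s7 = 0 and in0 = 0.
s7 = s6 ∨ in4 must be 0, so both s6 = 0 and in4 = 0.
s6 = in5 ∧ s5 must be 0, so at least one of in5, s5 is 0.
Enumerating the 128 input combinations, 16 give s8 = 0 and 112 give s8 = 1.

16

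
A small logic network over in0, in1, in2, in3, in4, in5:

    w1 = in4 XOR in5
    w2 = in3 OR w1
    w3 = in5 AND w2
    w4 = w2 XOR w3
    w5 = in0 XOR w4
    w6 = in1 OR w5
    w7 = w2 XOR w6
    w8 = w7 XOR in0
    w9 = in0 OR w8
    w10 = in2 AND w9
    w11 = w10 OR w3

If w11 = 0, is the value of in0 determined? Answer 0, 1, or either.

either

Both values of in0 occur among assignments with w11 = 0:
  in0=0: in0=0, in1=0, in2=0, in3=0, in4=0, in5=0
  in0=1: in0=1, in1=0, in2=0, in3=0, in4=0, in5=0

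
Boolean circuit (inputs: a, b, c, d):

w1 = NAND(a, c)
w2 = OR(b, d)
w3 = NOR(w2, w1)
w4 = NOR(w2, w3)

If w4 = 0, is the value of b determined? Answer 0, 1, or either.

Both values of b occur among assignments with w4 = 0:
  b=0: a=0, b=0, c=0, d=1
  b=1: a=0, b=1, c=0, d=0

either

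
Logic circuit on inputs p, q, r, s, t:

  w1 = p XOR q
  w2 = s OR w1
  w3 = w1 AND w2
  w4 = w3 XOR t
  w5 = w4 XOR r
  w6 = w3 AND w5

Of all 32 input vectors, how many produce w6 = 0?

w6 = w3 AND w5 must be 0, so at least one of w3, w5 is 0.
Enumerating the 32 input combinations, 24 give w6 = 0 and 8 give w6 = 1.

24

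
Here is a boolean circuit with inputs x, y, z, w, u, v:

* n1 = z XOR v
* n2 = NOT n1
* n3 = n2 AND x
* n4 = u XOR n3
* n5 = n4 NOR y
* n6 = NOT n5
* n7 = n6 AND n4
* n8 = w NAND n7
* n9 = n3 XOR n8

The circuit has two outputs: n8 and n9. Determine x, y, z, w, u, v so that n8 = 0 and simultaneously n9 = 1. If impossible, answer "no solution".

x=1, y=0, z=0, w=1, u=0, v=0

Check with x=1, y=0, z=0, w=1, u=0, v=0:
n1 = z XOR v = 0 XOR 0 = 0
n2 = NOT n1 = NOT 0 = 1
n3 = n2 AND x = 1 AND 1 = 1
n4 = u XOR n3 = 0 XOR 1 = 1
n5 = n4 NOR y = 1 NOR 0 = 0
n6 = NOT n5 = NOT 0 = 1
n7 = n6 AND n4 = 1 AND 1 = 1
n8 = w NAND n7 = 1 NAND 1 = 0
n9 = n3 XOR n8 = 1 XOR 0 = 1
So n8 = 0 and n9 = 1.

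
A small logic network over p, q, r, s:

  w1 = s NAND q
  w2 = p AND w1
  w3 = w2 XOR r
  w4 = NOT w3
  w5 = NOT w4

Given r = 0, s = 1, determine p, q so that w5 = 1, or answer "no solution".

p=1 q=0

Check with r = 0, s = 1 and p=1, q=0:
w1 = s NAND q = 1 NAND 0 = 1
w2 = p AND w1 = 1 AND 1 = 1
w3 = w2 XOR r = 1 XOR 0 = 1
w4 = NOT w3 = NOT 1 = 0
w5 = NOT w4 = NOT 0 = 1
So w5 = 1.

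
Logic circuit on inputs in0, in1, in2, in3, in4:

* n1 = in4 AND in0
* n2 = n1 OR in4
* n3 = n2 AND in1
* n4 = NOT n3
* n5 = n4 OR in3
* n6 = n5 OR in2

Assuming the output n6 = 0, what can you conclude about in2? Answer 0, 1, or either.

n6 = n5 OR in2 must be 0, so both n5 = 0 and in2 = 0.
n5 = n4 OR in3 must be 0, so both n4 = 0 and in3 = 0.
n4 = NOT n3 must be 0, so n3 = 1.
Every assignment with n6 = 0 has in2 = 0; there are 2 such assignment(s).
  in0=0, in1=1, in2=0, in3=0, in4=1
  in0=1, in1=1, in2=0, in3=0, in4=1

0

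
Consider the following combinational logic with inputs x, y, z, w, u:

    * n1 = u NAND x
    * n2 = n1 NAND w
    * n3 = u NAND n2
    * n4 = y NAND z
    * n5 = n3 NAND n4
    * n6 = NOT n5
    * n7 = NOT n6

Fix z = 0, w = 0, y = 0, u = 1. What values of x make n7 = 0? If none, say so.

With z = 0, w = 0, y = 0, u = 1 fixed, none of the 2 settings of x give n7 = 0.
For example, with x=0:
n1 = u NAND x = 1 NAND 0 = 1
n2 = n1 NAND w = 1 NAND 0 = 1
n3 = u NAND n2 = 1 NAND 1 = 0
n4 = y NAND z = 0 NAND 0 = 1
n5 = n3 NAND n4 = 0 NAND 1 = 1
n6 = NOT n5 = NOT 1 = 0
n7 = NOT n6 = NOT 0 = 1
giving n7 = 1 ≠ 0.

no solution exists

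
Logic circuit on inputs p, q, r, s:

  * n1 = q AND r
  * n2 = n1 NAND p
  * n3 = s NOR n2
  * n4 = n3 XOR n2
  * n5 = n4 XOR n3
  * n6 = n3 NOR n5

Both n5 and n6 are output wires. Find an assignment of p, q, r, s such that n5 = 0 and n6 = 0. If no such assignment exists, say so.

p=1, q=1, r=1, s=0

Check with p=1, q=1, r=1, s=0:
n1 = q AND r = 1 AND 1 = 1
n2 = n1 NAND p = 1 NAND 1 = 0
n3 = s NOR n2 = 0 NOR 0 = 1
n4 = n3 XOR n2 = 1 XOR 0 = 1
n5 = n4 XOR n3 = 1 XOR 1 = 0
n6 = n3 NOR n5 = 1 NOR 0 = 0
So n5 = 0 and n6 = 0.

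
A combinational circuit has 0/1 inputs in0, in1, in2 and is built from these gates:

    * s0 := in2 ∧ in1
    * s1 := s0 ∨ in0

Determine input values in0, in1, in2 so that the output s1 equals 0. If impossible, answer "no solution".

in0=0 in1=1 in2=0

Check with in0=0 in1=1 in2=0:
s0 = in2 ∧ in1 = 0 ∧ 1 = 0
s1 = s0 ∨ in0 = 0 ∨ 0 = 0
So s1 = 0 as required.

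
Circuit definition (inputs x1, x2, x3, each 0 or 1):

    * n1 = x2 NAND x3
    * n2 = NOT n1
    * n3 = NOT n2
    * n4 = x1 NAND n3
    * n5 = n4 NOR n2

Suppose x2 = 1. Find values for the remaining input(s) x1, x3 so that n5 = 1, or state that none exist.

Check with x2 = 1 and x1=1, x3=0:
n1 = x2 NAND x3 = 1 NAND 0 = 1
n2 = NOT n1 = NOT 1 = 0
n3 = NOT n2 = NOT 0 = 1
n4 = x1 NAND n3 = 1 NAND 1 = 0
n5 = n4 NOR n2 = 0 NOR 0 = 1
So n5 = 1.

x1=1, x3=0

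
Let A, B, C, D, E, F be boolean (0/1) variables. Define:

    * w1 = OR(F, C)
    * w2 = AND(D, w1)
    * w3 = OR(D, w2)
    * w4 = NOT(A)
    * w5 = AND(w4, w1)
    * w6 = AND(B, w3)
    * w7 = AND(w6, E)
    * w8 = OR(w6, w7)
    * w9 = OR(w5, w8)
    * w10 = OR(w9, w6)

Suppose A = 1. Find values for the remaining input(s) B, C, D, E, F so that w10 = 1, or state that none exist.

w10 = OR(w9, w6) must be 1, so at least one of w9, w6 is 1.
Check with A = 1 and B=1, C=1, D=1, E=1, F=1:
w1 = OR(F, C) = OR(1, 1) = 1
w2 = AND(D, w1) = AND(1, 1) = 1
w3 = OR(D, w2) = OR(1, 1) = 1
w4 = NOT(A) = NOT 1 = 0
w5 = AND(w4, w1) = AND(0, 1) = 0
w6 = AND(B, w3) = AND(1, 1) = 1
w7 = AND(w6, E) = AND(1, 1) = 1
w8 = OR(w6, w7) = OR(1, 1) = 1
w9 = OR(w5, w8) = OR(0, 1) = 1
w10 = OR(w9, w6) = OR(1, 1) = 1
So w10 = 1.

B=1 C=1 D=1 E=1 F=1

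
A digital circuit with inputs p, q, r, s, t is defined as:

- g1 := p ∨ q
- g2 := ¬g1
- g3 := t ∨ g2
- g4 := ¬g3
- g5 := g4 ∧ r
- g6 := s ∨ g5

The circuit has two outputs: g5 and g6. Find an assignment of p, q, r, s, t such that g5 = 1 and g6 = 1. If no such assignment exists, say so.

p=0, q=1, r=1, s=1, t=0

Check with p=0, q=1, r=1, s=1, t=0:
g1 = p ∨ q = 0 ∨ 1 = 1
g2 = ¬g1 = ¬1 = 0
g3 = t ∨ g2 = 0 ∨ 0 = 0
g4 = ¬g3 = ¬0 = 1
g5 = g4 ∧ r = 1 ∧ 1 = 1
g6 = s ∨ g5 = 1 ∨ 1 = 1
So g5 = 1 and g6 = 1.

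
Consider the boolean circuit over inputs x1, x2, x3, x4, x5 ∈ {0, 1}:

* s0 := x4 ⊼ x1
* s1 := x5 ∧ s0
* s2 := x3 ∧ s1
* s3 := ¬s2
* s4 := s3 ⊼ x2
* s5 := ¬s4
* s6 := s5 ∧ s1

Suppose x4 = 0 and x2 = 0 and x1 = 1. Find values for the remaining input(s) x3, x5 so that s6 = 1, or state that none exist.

no solution exists

With x4 = 0 and x2 = 0 and x1 = 1 fixed, none of the 4 settings of x3, x5 give s6 = 1.
For example, with x3=0, x5=0:
s0 = x4 ⊼ x1 = 0 ⊼ 1 = 1
s1 = x5 ∧ s0 = 0 ∧ 1 = 0
s2 = x3 ∧ s1 = 0 ∧ 0 = 0
s3 = ¬s2 = ¬0 = 1
s4 = s3 ⊼ x2 = 1 ⊼ 0 = 1
s5 = ¬s4 = ¬1 = 0
s6 = s5 ∧ s1 = 0 ∧ 0 = 0
giving s6 = 0 ≠ 1.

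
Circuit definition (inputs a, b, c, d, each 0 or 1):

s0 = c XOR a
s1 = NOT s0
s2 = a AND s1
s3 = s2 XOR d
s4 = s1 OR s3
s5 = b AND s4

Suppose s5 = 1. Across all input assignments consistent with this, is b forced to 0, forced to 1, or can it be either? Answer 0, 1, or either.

s5 = b AND s4 must be 1, so both b = 1 and s4 = 1.
Every assignment with s5 = 1 has b = 1; there are 6 such assignment(s).

1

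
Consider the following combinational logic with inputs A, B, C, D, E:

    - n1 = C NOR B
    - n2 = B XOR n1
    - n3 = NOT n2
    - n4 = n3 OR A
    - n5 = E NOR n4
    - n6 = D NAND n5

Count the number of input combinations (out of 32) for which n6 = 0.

n6 = D NAND n5 must be 0, so both D = 1 and n5 = 1.
Satisfying assignments:
  A=0, B=0, C=0, D=1, E=0
  A=0, B=1, C=0, D=1, E=0
  A=0, B=1, C=1, D=1, E=0

3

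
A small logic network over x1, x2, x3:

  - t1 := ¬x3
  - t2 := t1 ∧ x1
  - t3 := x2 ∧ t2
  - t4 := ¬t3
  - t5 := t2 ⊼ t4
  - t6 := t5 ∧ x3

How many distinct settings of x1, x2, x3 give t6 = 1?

t6 = t5 ∧ x3 must be 1, so both t5 = 1 and x3 = 1.
t5 = t2 ⊼ t4 must be 1, so at least one of t2, t4 is 0.
Satisfying assignments:
  x1=0, x2=0, x3=1
  x1=0, x2=1, x3=1
  x1=1, x2=0, x3=1
  x1=1, x2=1, x3=1

4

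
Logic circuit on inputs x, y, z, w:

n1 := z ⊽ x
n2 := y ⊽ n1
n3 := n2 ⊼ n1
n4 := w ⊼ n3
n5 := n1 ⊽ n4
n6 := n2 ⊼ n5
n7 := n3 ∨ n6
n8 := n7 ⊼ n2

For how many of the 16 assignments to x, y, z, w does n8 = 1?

n8 = n7 ⊼ n2 must be 1, so at least one of n7, n2 is 0.
Enumerating the 16 input combinations, 10 give n8 = 1 and 6 give n8 = 0.

10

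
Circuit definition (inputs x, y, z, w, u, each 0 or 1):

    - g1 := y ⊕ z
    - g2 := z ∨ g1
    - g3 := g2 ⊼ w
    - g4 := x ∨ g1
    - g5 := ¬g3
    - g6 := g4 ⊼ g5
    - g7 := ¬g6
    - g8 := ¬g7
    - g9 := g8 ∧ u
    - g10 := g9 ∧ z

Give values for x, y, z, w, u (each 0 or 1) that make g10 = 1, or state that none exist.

g10 = g9 ∧ z must be 1, so both g9 = 1 and z = 1.
g9 = g8 ∧ u must be 1, so both g8 = 1 and u = 1.
Check with x=1 y=1 z=1 w=0 u=1:
g1 = y ⊕ z = 1 ⊕ 1 = 0
g2 = z ∨ g1 = 1 ∨ 0 = 1
g3 = g2 ⊼ w = 1 ⊼ 0 = 1
g4 = x ∨ g1 = 1 ∨ 0 = 1
g5 = ¬g3 = ¬1 = 0
g6 = g4 ⊼ g5 = 1 ⊼ 0 = 1
g7 = ¬g6 = ¬1 = 0
g8 = ¬g7 = ¬0 = 1
g9 = g8 ∧ u = 1 ∧ 1 = 1
g10 = g9 ∧ z = 1 ∧ 1 = 1
So g10 = 1 as required.

x=1 y=1 z=1 w=0 u=1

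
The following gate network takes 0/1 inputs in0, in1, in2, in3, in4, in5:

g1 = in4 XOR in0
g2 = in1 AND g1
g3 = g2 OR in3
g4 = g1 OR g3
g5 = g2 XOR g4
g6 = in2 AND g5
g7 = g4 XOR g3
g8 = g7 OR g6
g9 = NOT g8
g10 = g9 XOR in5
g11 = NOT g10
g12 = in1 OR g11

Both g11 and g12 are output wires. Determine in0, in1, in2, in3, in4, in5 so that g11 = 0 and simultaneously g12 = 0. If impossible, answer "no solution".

in0=1, in1=0, in2=1, in3=0, in4=0, in5=1

Check with in0=1, in1=0, in2=1, in3=0, in4=0, in5=1:
g1 = in4 XOR in0 = 0 XOR 1 = 1
g2 = in1 AND g1 = 0 AND 1 = 0
g3 = g2 OR in3 = 0 OR 0 = 0
g4 = g1 OR g3 = 1 OR 0 = 1
g5 = g2 XOR g4 = 0 XOR 1 = 1
g6 = in2 AND g5 = 1 AND 1 = 1
g7 = g4 XOR g3 = 1 XOR 0 = 1
g8 = g7 OR g6 = 1 OR 1 = 1
g9 = NOT g8 = NOT 1 = 0
g10 = g9 XOR in5 = 0 XOR 1 = 1
g11 = NOT g10 = NOT 1 = 0
g12 = in1 OR g11 = 0 OR 0 = 0
So g11 = 0 and g12 = 0.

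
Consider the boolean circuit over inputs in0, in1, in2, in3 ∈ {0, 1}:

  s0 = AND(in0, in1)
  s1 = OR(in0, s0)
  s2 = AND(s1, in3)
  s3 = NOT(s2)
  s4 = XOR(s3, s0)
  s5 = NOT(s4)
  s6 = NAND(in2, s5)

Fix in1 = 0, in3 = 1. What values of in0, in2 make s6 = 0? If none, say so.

in0=1 in2=1

Check with in1 = 0, in3 = 1 and in0=1, in2=1:
s0 = AND(in0, in1) = AND(1, 0) = 0
s1 = OR(in0, s0) = OR(1, 0) = 1
s2 = AND(s1, in3) = AND(1, 1) = 1
s3 = NOT(s2) = NOT 1 = 0
s4 = XOR(s3, s0) = XOR(0, 0) = 0
s5 = NOT(s4) = NOT 0 = 1
s6 = NAND(in2, s5) = NAND(1, 1) = 0
So s6 = 0.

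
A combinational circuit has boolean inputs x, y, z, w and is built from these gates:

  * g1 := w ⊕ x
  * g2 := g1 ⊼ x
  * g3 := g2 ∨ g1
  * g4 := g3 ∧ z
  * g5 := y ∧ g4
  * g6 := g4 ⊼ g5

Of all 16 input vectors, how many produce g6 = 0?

4

g6 = g4 ⊼ g5 must be 0, so both g4 = 1 and g5 = 1.
g4 = g3 ∧ z must be 1, so both g3 = 1 and z = 1.
Satisfying assignments:
  x=0, y=1, z=1, w=0
  x=0, y=1, z=1, w=1
  x=1, y=1, z=1, w=0
  x=1, y=1, z=1, w=1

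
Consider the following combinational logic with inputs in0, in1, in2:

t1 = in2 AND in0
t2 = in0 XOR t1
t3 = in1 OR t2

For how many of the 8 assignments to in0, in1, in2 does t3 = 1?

t3 = in1 OR t2 must be 1, so at least one of in1, t2 is 1.
Satisfying assignments:
  in0=0, in1=1, in2=0
  in0=0, in1=1, in2=1
  in0=1, in1=0, in2=0
  in0=1, in1=1, in2=0
  in0=1, in1=1, in2=1

5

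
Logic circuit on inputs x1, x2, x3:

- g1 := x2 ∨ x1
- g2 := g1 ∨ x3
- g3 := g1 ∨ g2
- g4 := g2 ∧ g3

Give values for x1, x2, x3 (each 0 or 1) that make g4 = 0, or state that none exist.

Check with x1=0, x2=0, x3=0:
g1 = x2 ∨ x1 = 0 ∨ 0 = 0
g2 = g1 ∨ x3 = 0 ∨ 0 = 0
g3 = g1 ∨ g2 = 0 ∨ 0 = 0
g4 = g2 ∧ g3 = 0 ∧ 0 = 0
So g4 = 0 as required.

x1=0, x2=0, x3=0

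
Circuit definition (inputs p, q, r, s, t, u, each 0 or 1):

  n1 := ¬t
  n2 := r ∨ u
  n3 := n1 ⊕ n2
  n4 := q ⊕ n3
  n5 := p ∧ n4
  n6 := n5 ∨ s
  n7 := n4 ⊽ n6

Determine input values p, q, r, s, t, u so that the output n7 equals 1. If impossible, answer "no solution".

p=0, q=0, r=1, s=0, t=0, u=1

n7 = n4 ⊽ n6 must be 1, so both n4 = 0 and n6 = 0.
Check with p=0, q=0, r=1, s=0, t=0, u=1:
n1 = ¬t = ¬0 = 1
n2 = r ∨ u = 1 ∨ 1 = 1
n3 = n1 ⊕ n2 = 1 ⊕ 1 = 0
n4 = q ⊕ n3 = 0 ⊕ 0 = 0
n5 = p ∧ n4 = 0 ∧ 0 = 0
n6 = n5 ∨ s = 0 ∨ 0 = 0
n7 = n4 ⊽ n6 = 0 ⊽ 0 = 1
So n7 = 1 as required.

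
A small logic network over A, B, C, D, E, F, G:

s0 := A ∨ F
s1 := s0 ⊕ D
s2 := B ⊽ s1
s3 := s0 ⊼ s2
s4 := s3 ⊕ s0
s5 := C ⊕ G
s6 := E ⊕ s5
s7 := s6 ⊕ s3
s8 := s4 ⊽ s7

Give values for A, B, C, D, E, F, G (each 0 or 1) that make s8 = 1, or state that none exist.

s8 = s4 ⊽ s7 must be 1, so both s4 = 0 and s7 = 0.
s4 = s3 ⊕ s0 must be 0, so s3 and s0 are equal.
s7 = s6 ⊕ s3 must be 0, so s6 and s3 are equal.
Check with A=1, B=0, C=0, D=0, E=0, F=0, G=1:
s0 = A ∨ F = 1 ∨ 0 = 1
s1 = s0 ⊕ D = 1 ⊕ 0 = 1
s2 = B ⊽ s1 = 0 ⊽ 1 = 0
s3 = s0 ⊼ s2 = 1 ⊼ 0 = 1
s4 = s3 ⊕ s0 = 1 ⊕ 1 = 0
s5 = C ⊕ G = 0 ⊕ 1 = 1
s6 = E ⊕ s5 = 0 ⊕ 1 = 1
s7 = s6 ⊕ s3 = 1 ⊕ 1 = 0
s8 = s4 ⊽ s7 = 0 ⊽ 0 = 1
So s8 = 1 as required.

A=1, B=0, C=0, D=0, E=0, F=0, G=1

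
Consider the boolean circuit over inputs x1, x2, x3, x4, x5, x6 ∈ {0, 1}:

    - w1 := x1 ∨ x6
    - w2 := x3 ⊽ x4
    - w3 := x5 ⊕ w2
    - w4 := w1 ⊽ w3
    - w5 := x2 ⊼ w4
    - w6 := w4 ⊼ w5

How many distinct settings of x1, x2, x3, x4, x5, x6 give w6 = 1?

60

w6 = w4 ⊼ w5 must be 1, so at least one of w4, w5 is 0.
Enumerating the 64 input combinations, 60 give w6 = 1 and 4 give w6 = 0.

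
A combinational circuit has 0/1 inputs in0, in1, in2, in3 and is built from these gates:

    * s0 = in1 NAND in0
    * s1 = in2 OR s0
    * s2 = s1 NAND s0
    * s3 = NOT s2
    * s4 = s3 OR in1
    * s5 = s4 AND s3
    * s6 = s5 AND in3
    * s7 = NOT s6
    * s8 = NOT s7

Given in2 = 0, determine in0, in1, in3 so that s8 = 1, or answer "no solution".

in0=0, in1=1, in3=1

s8 = NOT s7 must be 1, so s7 = 0.
Check with in2 = 0 and in0=0, in1=1, in3=1:
s0 = in1 NAND in0 = 1 NAND 0 = 1
s1 = in2 OR s0 = 0 OR 1 = 1
s2 = s1 NAND s0 = 1 NAND 1 = 0
s3 = NOT s2 = NOT 0 = 1
s4 = s3 OR in1 = 1 OR 1 = 1
s5 = s4 AND s3 = 1 AND 1 = 1
s6 = s5 AND in3 = 1 AND 1 = 1
s7 = NOT s6 = NOT 1 = 0
s8 = NOT s7 = NOT 0 = 1
So s8 = 1.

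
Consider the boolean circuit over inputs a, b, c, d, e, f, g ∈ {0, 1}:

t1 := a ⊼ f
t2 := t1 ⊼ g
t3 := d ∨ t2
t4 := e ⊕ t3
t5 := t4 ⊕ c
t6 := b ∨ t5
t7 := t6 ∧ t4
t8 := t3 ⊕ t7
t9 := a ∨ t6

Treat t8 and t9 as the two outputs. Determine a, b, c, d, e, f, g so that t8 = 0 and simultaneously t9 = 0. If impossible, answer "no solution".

a=0 b=0 c=0 d=0 e=0 f=1 g=1

Check with a=0 b=0 c=0 d=0 e=0 f=1 g=1:
t1 = a ⊼ f = 0 ⊼ 1 = 1
t2 = t1 ⊼ g = 1 ⊼ 1 = 0
t3 = d ∨ t2 = 0 ∨ 0 = 0
t4 = e ⊕ t3 = 0 ⊕ 0 = 0
t5 = t4 ⊕ c = 0 ⊕ 0 = 0
t6 = b ∨ t5 = 0 ∨ 0 = 0
t7 = t6 ∧ t4 = 0 ∧ 0 = 0
t8 = t3 ⊕ t7 = 0 ⊕ 0 = 0
t9 = a ∨ t6 = 0 ∨ 0 = 0
So t8 = 0 and t9 = 0.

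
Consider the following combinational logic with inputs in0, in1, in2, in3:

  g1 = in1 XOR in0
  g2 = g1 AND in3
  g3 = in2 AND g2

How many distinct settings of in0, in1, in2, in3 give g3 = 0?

g3 = in2 AND g2 must be 0, so at least one of in2, g2 is 0.
Enumerating the 16 input combinations, 14 give g3 = 0 and 2 give g3 = 1.

14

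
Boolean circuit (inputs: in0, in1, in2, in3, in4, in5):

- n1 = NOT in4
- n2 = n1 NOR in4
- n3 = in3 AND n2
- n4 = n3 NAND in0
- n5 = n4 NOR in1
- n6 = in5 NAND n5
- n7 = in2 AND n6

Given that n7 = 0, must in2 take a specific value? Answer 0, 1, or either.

n7 = in2 AND n6 must be 0, so at least one of in2, n6 is 0.
Every assignment with n7 = 0 has in2 = 0; there are 32 such assignment(s).

0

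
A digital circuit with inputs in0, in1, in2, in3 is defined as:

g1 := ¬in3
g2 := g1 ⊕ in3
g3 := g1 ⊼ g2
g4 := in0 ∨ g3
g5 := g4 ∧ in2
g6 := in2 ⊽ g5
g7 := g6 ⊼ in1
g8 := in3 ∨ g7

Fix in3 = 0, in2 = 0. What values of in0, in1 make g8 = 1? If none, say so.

in0=0 in1=0

Check with in3 = 0, in2 = 0 and in0=0, in1=0:
g1 = ¬in3 = ¬0 = 1
g2 = g1 ⊕ in3 = 1 ⊕ 0 = 1
g3 = g1 ⊼ g2 = 1 ⊼ 1 = 0
g4 = in0 ∨ g3 = 0 ∨ 0 = 0
g5 = g4 ∧ in2 = 0 ∧ 0 = 0
g6 = in2 ⊽ g5 = 0 ⊽ 0 = 1
g7 = g6 ⊼ in1 = 1 ⊼ 0 = 1
g8 = in3 ∨ g7 = 0 ∨ 1 = 1
So g8 = 1.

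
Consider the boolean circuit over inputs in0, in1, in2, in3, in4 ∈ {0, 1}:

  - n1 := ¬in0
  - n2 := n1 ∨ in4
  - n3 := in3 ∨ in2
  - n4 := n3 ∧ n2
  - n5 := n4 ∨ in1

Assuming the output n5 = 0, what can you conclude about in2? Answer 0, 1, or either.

either

Both values of in2 occur among assignments with n5 = 0:
  in2=0: in0=0, in1=0, in2=0, in3=0, in4=0
  in2=1: in0=1, in1=0, in2=1, in3=0, in4=0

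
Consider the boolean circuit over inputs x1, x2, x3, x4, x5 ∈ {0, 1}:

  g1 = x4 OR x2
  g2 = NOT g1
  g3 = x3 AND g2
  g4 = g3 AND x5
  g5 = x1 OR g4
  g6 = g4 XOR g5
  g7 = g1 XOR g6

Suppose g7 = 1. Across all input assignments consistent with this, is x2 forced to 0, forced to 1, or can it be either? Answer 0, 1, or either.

Both values of x2 occur among assignments with g7 = 1:
  x2=0: x1=0, x2=0, x3=0, x4=1, x5=0
  x2=1: x1=0, x2=1, x3=0, x4=0, x5=0

either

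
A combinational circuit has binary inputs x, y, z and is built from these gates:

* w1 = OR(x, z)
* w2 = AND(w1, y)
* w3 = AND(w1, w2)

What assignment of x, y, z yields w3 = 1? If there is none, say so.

w3 = AND(w1, w2) must be 1, so both w1 = 1 and w2 = 1.
w1 = OR(x, z) must be 1, so at least one of x, z is 1.
Check with x=0, y=1, z=1:
w1 = OR(x, z) = OR(0, 1) = 1
w2 = AND(w1, y) = AND(1, 1) = 1
w3 = AND(w1, w2) = AND(1, 1) = 1
So w3 = 1 as required.

x=0, y=1, z=1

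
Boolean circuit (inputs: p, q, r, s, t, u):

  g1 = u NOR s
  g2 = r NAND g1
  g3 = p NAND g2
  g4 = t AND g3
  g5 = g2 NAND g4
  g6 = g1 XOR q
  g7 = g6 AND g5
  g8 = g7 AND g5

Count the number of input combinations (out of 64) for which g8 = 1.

g8 = g7 AND g5 must be 1, so both g7 = 1 and g5 = 1.
Enumerating the 64 input combinations, 25 give g8 = 1 and 39 give g8 = 0.

25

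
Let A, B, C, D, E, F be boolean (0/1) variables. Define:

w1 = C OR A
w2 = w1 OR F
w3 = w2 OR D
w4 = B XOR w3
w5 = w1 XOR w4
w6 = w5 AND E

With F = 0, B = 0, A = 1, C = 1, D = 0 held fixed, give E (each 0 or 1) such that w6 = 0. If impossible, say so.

w6 = w5 AND E must be 0, so at least one of w5, E is 0.
Check with F = 0, B = 0, A = 1, C = 1, D = 0 and E=1:
w1 = C OR A = 1 OR 1 = 1
w2 = w1 OR F = 1 OR 0 = 1
w3 = w2 OR D = 1 OR 0 = 1
w4 = B XOR w3 = 0 XOR 1 = 1
w5 = w1 XOR w4 = 1 XOR 1 = 0
w6 = w5 AND E = 0 AND 1 = 0
So w6 = 0.

E=1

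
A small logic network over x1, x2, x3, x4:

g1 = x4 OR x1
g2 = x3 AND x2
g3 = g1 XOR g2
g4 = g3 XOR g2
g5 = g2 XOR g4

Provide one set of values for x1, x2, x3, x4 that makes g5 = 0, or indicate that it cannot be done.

Check with x1=0, x2=0, x3=1, x4=0:
g1 = x4 OR x1 = 0 OR 0 = 0
g2 = x3 AND x2 = 1 AND 0 = 0
g3 = g1 XOR g2 = 0 XOR 0 = 0
g4 = g3 XOR g2 = 0 XOR 0 = 0
g5 = g2 XOR g4 = 0 XOR 0 = 0
So g5 = 0 as required.

x1=0, x2=0, x3=1, x4=0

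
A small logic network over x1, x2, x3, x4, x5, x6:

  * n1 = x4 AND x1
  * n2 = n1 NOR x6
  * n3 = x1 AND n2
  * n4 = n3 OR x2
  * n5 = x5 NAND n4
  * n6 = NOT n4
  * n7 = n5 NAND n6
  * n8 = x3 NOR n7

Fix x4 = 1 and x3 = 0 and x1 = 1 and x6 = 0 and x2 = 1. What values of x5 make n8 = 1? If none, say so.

no solution exists

With x4 = 1 and x3 = 0 and x1 = 1 and x6 = 0 and x2 = 1 fixed, none of the 2 settings of x5 give n8 = 1.
For example, with x5=1:
n1 = x4 AND x1 = 1 AND 1 = 1
n2 = n1 NOR x6 = 1 NOR 0 = 0
n3 = x1 AND n2 = 1 AND 0 = 0
n4 = n3 OR x2 = 0 OR 1 = 1
n5 = x5 NAND n4 = 1 NAND 1 = 0
n6 = NOT n4 = NOT 1 = 0
n7 = n5 NAND n6 = 0 NAND 0 = 1
n8 = x3 NOR n7 = 0 NOR 1 = 0
giving n8 = 0 ≠ 1.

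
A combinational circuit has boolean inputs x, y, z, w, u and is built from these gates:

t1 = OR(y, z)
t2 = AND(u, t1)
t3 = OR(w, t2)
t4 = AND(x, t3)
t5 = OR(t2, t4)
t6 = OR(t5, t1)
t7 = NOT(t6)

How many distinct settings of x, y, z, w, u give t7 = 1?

6

t7 = NOT(t6) must be 1, so t6 = 0.
t6 = OR(t5, t1) must be 0, so both t5 = 0 and t1 = 0.
Enumerating the 32 input combinations, 6 give t7 = 1 and 26 give t7 = 0.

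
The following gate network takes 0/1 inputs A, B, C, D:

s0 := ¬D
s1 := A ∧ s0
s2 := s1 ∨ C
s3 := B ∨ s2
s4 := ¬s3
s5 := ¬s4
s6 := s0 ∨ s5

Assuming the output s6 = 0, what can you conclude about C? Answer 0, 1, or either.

0

s6 = s0 ∨ s5 must be 0, so both s0 = 0 and s5 = 0.
Every assignment with s6 = 0 has C = 0; there are 2 such assignment(s).
  A=0, B=0, C=0, D=1
  A=1, B=0, C=0, D=1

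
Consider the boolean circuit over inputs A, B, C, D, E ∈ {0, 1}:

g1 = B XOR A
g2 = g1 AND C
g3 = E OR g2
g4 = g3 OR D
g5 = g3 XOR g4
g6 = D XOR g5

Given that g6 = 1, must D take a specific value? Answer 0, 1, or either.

1

g6 = D XOR g5 must be 1, so D and g5 differ.
Every assignment with g6 = 1 has D = 1; there are 10 such assignment(s).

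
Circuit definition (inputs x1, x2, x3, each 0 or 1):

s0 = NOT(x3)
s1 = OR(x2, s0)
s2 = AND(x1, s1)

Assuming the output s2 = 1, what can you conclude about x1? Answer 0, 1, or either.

1

s2 = AND(x1, s1) must be 1, so both x1 = 1 and s1 = 1.
s1 = OR(x2, s0) must be 1, so at least one of x2, s0 is 1.
Every assignment with s2 = 1 has x1 = 1; there are 3 such assignment(s).
  x1=1, x2=0, x3=0
  x1=1, x2=1, x3=0
  x1=1, x2=1, x3=1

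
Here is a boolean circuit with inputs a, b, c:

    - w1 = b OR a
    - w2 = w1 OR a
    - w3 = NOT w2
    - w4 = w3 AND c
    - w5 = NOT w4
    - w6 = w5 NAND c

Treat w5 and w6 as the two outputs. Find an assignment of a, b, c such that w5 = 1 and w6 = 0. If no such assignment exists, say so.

Check with a=1 b=1 c=1:
w1 = b OR a = 1 OR 1 = 1
w2 = w1 OR a = 1 OR 1 = 1
w3 = NOT w2 = NOT 1 = 0
w4 = w3 AND c = 0 AND 1 = 0
w5 = NOT w4 = NOT 0 = 1
w6 = w5 NAND c = 1 NAND 1 = 0
So w5 = 1 and w6 = 0.

a=1 b=1 c=1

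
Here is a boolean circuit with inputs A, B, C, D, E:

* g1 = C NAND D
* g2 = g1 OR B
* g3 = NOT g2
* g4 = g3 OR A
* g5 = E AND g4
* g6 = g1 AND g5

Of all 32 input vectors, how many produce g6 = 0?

26

g6 = g1 AND g5 must be 0, so at least one of g1, g5 is 0.
Enumerating the 32 input combinations, 26 give g6 = 0 and 6 give g6 = 1.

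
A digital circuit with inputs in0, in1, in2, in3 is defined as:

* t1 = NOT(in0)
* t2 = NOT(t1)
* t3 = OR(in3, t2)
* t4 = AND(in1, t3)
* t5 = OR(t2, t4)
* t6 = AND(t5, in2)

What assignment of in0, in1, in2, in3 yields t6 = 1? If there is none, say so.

t6 = AND(t5, in2) must be 1, so both t5 = 1 and in2 = 1.
Check with in0=0, in1=1, in2=1, in3=1:
t1 = NOT(in0) = NOT 0 = 1
t2 = NOT(t1) = NOT 1 = 0
t3 = OR(in3, t2) = OR(1, 0) = 1
t4 = AND(in1, t3) = AND(1, 1) = 1
t5 = OR(t2, t4) = OR(0, 1) = 1
t6 = AND(t5, in2) = AND(1, 1) = 1
So t6 = 1 as required.

in0=0, in1=1, in2=1, in3=1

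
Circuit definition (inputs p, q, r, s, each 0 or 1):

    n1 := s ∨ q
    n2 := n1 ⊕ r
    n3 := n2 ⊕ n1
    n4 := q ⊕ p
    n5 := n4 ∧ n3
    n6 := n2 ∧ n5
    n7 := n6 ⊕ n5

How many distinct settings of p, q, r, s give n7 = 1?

3

n7 = n6 ⊕ n5 must be 1, so n6 and n5 differ.
Satisfying assignments:
  p=0, q=1, r=1, s=0
  p=0, q=1, r=1, s=1
  p=1, q=0, r=1, s=1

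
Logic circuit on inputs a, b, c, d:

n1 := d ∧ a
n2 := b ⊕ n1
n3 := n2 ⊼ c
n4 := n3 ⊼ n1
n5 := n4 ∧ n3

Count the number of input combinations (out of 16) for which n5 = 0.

7

n5 = n4 ∧ n3 must be 0, so at least one of n4, n3 is 0.
Enumerating the 16 input combinations, 7 give n5 = 0 and 9 give n5 = 1.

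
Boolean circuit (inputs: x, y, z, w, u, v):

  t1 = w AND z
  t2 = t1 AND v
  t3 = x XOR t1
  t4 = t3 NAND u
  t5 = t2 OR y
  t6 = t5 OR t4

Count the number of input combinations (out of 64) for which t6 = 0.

7

t6 = t5 OR t4 must be 0, so both t5 = 0 and t4 = 0.
t5 = t2 OR y must be 0, so both t2 = 0 and y = 0.
Enumerating the 64 input combinations, 7 give t6 = 0 and 57 give t6 = 1.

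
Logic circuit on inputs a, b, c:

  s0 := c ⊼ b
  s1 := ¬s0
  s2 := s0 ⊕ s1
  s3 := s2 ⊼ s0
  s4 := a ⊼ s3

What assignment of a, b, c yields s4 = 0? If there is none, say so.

s4 = a ⊼ s3 must be 0, so both a = 1 and s3 = 1.
s3 = s2 ⊼ s0 must be 1, so at least one of s2, s0 is 0.
Check with a=1, b=1, c=1:
s0 = c ⊼ b = 1 ⊼ 1 = 0
s1 = ¬s0 = ¬0 = 1
s2 = s0 ⊕ s1 = 0 ⊕ 1 = 1
s3 = s2 ⊼ s0 = 1 ⊼ 0 = 1
s4 = a ⊼ s3 = 1 ⊼ 1 = 0
So s4 = 0 as required.

a=1, b=1, c=1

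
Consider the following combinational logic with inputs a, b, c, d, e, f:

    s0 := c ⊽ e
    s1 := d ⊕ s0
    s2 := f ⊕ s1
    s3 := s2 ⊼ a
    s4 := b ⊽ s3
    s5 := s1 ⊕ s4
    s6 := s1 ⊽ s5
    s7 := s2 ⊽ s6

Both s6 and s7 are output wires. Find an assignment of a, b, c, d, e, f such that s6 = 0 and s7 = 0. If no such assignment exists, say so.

Check with a=1, b=0, c=0, d=0, e=1, f=1:
s0 = c ⊽ e = 0 ⊽ 1 = 0
s1 = d ⊕ s0 = 0 ⊕ 0 = 0
s2 = f ⊕ s1 = 1 ⊕ 0 = 1
s3 = s2 ⊼ a = 1 ⊼ 1 = 0
s4 = b ⊽ s3 = 0 ⊽ 0 = 1
s5 = s1 ⊕ s4 = 0 ⊕ 1 = 1
s6 = s1 ⊽ s5 = 0 ⊽ 1 = 0
s7 = s2 ⊽ s6 = 1 ⊽ 0 = 0
So s6 = 0 and s7 = 0.

a=1, b=0, c=0, d=0, e=1, f=1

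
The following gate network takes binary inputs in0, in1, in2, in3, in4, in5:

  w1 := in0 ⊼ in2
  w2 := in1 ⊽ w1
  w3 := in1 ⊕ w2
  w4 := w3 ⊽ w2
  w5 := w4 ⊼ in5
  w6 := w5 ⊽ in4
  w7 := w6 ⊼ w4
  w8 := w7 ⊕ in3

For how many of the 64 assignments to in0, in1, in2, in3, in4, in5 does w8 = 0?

32

w8 = w7 ⊕ in3 must be 0, so w7 and in3 are equal.
Enumerating the 64 input combinations, 32 give w8 = 0 and 32 give w8 = 1.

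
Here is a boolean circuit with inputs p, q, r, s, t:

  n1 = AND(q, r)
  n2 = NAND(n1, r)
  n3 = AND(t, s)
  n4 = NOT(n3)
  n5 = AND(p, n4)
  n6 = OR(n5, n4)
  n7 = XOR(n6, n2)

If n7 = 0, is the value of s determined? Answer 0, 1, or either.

Both values of s occur among assignments with n7 = 0:
  s=0: p=0, q=0, r=0, s=0, t=0
  s=1: p=0, q=0, r=0, s=1, t=0

either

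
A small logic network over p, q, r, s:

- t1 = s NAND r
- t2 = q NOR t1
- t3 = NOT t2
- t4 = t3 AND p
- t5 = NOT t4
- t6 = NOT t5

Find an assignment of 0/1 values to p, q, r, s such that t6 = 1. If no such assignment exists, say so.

p=1 q=0 r=1 s=0

Check with p=1 q=0 r=1 s=0:
t1 = s NAND r = 0 NAND 1 = 1
t2 = q NOR t1 = 0 NOR 1 = 0
t3 = NOT t2 = NOT 0 = 1
t4 = t3 AND p = 1 AND 1 = 1
t5 = NOT t4 = NOT 1 = 0
t6 = NOT t5 = NOT 0 = 1
So t6 = 1 as required.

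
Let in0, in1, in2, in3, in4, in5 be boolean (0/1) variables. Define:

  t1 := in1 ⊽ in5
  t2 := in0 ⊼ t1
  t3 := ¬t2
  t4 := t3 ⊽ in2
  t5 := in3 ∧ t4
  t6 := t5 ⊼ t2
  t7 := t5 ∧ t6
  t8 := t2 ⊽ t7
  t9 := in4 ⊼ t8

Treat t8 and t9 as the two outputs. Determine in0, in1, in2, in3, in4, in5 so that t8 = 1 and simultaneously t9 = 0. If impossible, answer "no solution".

Check with in0=1, in1=0, in2=0, in3=1, in4=1, in5=0:
t1 = in1 ⊽ in5 = 0 ⊽ 0 = 1
t2 = in0 ⊼ t1 = 1 ⊼ 1 = 0
t3 = ¬t2 = ¬0 = 1
t4 = t3 ⊽ in2 = 1 ⊽ 0 = 0
t5 = in3 ∧ t4 = 1 ∧ 0 = 0
t6 = t5 ⊼ t2 = 0 ⊼ 0 = 1
t7 = t5 ∧ t6 = 0 ∧ 1 = 0
t8 = t2 ⊽ t7 = 0 ⊽ 0 = 1
t9 = in4 ⊼ t8 = 1 ⊼ 1 = 0
So t8 = 1 and t9 = 0.

in0=1, in1=0, in2=0, in3=1, in4=1, in5=0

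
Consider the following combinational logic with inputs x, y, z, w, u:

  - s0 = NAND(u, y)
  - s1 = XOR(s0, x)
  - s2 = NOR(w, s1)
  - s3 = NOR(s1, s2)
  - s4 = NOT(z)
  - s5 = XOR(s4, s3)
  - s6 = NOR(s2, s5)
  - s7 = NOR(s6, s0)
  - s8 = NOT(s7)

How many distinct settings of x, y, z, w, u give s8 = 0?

5

s8 = NOT(s7) must be 0, so s7 = 1.
Satisfying assignments:
  x=0, y=1, z=0, w=0, u=1
  x=0, y=1, z=1, w=0, u=1
  x=0, y=1, z=1, w=1, u=1
  x=1, y=1, z=0, w=0, u=1
  x=1, y=1, z=0, w=1, u=1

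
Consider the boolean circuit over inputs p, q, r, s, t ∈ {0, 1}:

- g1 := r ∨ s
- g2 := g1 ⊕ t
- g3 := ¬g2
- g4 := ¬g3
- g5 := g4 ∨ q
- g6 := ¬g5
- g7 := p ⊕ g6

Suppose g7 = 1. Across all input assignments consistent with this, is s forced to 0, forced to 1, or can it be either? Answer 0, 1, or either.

Both values of s occur among assignments with g7 = 1:
  s=0: p=0, q=0, r=0, s=0, t=0
  s=1: p=0, q=0, r=0, s=1, t=1

either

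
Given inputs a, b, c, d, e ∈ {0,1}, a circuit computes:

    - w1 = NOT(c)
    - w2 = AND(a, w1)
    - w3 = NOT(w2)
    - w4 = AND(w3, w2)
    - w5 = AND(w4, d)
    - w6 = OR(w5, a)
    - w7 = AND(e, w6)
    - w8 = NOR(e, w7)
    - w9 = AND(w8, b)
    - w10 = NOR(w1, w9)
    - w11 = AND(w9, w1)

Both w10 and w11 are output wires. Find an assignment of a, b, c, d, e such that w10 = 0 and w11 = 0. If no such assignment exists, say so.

a=1, b=0, c=0, d=0, e=1

Check with a=1, b=0, c=0, d=0, e=1:
w1 = NOT(c) = NOT 0 = 1
w2 = AND(a, w1) = AND(1, 1) = 1
w3 = NOT(w2) = NOT 1 = 0
w4 = AND(w3, w2) = AND(0, 1) = 0
w5 = AND(w4, d) = AND(0, 0) = 0
w6 = OR(w5, a) = OR(0, 1) = 1
w7 = AND(e, w6) = AND(1, 1) = 1
w8 = NOR(e, w7) = NOR(1, 1) = 0
w9 = AND(w8, b) = AND(0, 0) = 0
w10 = NOR(w1, w9) = NOR(1, 0) = 0
w11 = AND(w9, w1) = AND(0, 1) = 0
So w10 = 0 and w11 = 0.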